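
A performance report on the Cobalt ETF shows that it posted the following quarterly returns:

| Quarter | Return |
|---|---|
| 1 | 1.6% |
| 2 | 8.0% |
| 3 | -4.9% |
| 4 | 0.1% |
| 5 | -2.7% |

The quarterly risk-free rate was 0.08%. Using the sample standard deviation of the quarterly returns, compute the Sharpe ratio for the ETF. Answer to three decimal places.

μ = (1.6 + 8 − 4.9 + 0.1 − 2.7) / 5 = 0.4200%
Sample std dev = √[96.9880 / 4] = 4.9241%
Sharpe = (μ − rf) / σ = (0.4200 − 0.08) / 4.9241 = 0.3400 / 4.9241 = 0.0690

0.069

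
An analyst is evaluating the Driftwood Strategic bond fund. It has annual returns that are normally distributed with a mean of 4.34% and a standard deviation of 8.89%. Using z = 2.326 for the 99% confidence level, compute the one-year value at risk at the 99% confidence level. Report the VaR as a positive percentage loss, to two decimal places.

VaR (as % loss) = −(μ − z·σ) = −(4.34% − 2.326 × 8.89%) = −(-16.33814%) = 16.33814%

16.34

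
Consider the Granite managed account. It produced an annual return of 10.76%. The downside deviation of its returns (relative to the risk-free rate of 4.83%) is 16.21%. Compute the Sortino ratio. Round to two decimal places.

Sortino = (Rp − Rf) / σd = (10.76% − 4.83%) / 16.21% = 5.93% / 16.21% = 0.3658

0.37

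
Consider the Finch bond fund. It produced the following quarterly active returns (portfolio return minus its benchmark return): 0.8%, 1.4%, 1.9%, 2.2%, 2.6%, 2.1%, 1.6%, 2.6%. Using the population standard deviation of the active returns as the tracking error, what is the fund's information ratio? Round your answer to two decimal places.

3.30

r̄ = (0.8 + 1.4 + 1.9 + 2.2 + 2.6 + 2.1 + 1.6 + 2.6) / 8 = 1.9000%
Σ(r − r̄)² = (0.8 − 1.9000)² + (1.4 − 1.9000)² + … = 2.6600
population σ = √(2.6600 / 8) = √0.3325 = 0.5766%
IR = r̄ / tracking error = 1.9000 / 0.5766 = 3.2952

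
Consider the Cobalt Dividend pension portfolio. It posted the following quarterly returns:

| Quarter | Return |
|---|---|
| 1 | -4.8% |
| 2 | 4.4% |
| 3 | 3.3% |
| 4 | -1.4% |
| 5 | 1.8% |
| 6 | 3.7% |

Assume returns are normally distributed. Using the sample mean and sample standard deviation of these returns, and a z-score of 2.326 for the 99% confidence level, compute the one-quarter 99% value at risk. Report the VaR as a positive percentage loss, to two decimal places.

7.16

μ = (-4.8 + 4.4 + 3.3 − 1.4 + 1.8 + 3.7) / 6 = 1.1667%
Sample σ = √[Σ(r − μ)² / 5] = √[64.0133 / 5] = √12.8027 = 3.5781%
VaR = −(μ − z·σ) = −(1.1667 − 2.326 × 3.5781) = −(-7.1560) = 7.1560%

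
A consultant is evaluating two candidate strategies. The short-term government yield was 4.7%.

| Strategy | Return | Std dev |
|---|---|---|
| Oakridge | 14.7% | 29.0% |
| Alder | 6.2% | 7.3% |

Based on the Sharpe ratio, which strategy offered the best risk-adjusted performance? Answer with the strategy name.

Oakridge

Oakridge: Sharpe ratio = (14.7% − 4.7%) / 29.0% = 0.345
Alder: Sharpe ratio = (6.2% − 4.7%) / 7.3% = 0.205
Highest: Oakridge (0.345).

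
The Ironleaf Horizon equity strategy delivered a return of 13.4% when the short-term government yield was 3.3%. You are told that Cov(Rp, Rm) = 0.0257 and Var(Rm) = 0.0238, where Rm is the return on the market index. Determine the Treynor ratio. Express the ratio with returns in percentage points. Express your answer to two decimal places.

β = Cov / Var = 0.0257 / 0.0238 = 1.0798
Treynor = (Rp − Rf) / β = (13.4% − 3.3%) / 1.0798 = 10.10 / 1.0798 = 9.3536

9.35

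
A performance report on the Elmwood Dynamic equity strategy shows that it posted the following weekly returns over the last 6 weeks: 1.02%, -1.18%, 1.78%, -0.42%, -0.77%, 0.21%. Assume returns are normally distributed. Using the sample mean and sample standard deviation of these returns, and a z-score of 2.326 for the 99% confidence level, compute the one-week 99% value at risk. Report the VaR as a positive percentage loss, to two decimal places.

r̄ = (1.02 − 1.18 + 1.78 − 0.42 − 0.77 + 0.21) / 6 = 0.1067%
Sample σ = √[Σ(r − r̄)² / 5] = √[6.3463 / 5] = √1.2693 = 1.1266%
VaR = −(r̄ − z·σ) = −(0.1067 − 2.326 × 1.1266) = −(-2.5138) = 2.5138%

2.51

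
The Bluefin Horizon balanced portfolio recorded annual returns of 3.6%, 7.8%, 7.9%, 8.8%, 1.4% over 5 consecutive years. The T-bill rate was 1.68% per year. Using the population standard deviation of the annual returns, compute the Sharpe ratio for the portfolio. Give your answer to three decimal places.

1.464

r̄ = (3.6 + 7.8 + 7.9 + 8.8 + 1.4) / 5 = 29.50 / 5 = 5.9000%
Σ(r − r̄)² = (3.6 − 5.9000)² + (7.8 − 5.9000)² + … = 41.5600
σ = √[41.5600 / 5] = 2.8831%
Sharpe = (r̄ − rf) / σ = (5.9000 − 1.68) / 2.8831 = 4.2200 / 2.8831 = 1.4637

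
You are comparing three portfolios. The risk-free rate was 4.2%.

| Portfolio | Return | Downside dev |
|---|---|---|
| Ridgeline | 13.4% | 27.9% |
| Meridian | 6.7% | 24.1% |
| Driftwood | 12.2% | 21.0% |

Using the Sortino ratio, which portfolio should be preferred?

Ridgeline: Sortino ratio = (13.4% − 4.2%) / 27.9% = 0.330
Meridian: Sortino ratio = (6.7% − 4.2%) / 24.1% = 0.104
Driftwood: Sortino ratio = (12.2% − 4.2%) / 21.0% = 0.381
Highest: Driftwood (0.381).

Driftwood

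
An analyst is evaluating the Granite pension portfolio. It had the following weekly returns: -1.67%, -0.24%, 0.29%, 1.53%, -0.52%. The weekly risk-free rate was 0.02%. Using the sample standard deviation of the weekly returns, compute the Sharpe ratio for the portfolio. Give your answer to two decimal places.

-0.12

r̄ = (-1.67 − 0.24 + 0.29 + 1.53 − 0.52) / 5 = -0.610 / 5 = -0.1220%
Sample σ = √[Σ(r − r̄)² / 4] = √[5.4675 / 4] = √1.3669 = 1.1691%
Sharpe = (r̄ − rf) / σ = (-0.1220 − 0.02) / 1.1691 = -0.1420 / 1.1691 = -0.1215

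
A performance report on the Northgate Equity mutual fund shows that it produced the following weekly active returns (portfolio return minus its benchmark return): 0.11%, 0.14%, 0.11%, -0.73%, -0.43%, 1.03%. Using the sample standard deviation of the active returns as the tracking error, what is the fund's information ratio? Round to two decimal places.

0.06

μ = (0.11 + 0.14 + 0.11 − 0.73 − 0.43 + 1.03) / 6 = 0.230 / 6 = 0.0383%
Σ(r − μ)² = (0.11 − 0.0383)² + (0.14 − 0.0383)² + … = 1.8137
sample σ = √(1.8137 / 5) = √0.3627 = 0.6022%
IR = μ / tracking error = 0.0383 / 0.6022 = 0.0636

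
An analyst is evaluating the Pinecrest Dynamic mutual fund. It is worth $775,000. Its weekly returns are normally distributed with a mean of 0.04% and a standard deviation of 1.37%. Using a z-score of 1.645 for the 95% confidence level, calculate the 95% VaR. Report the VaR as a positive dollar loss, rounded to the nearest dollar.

Return at the 95% tail: μ − z·σ = 0.04% − 1.645 × 1.37% = 0.04 − 2.25365 = -2.21365%
VaR = −(-2.21365%) × $775,000 = 2.21365% × $775,000 = $17,156

$17,156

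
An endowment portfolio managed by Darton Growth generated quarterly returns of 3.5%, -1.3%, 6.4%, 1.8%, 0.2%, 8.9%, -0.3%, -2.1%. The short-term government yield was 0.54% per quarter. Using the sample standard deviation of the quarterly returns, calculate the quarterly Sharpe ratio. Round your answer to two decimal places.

0.41

Mean return μ = 17.10 / 8 = 2.1375%
Sample std dev = √[105.3388 / 7] = 3.8792%
Sharpe = (μ − rf) / σ = (2.1375 − 0.54) / 3.8792 = 1.5975 / 3.8792 = 0.4118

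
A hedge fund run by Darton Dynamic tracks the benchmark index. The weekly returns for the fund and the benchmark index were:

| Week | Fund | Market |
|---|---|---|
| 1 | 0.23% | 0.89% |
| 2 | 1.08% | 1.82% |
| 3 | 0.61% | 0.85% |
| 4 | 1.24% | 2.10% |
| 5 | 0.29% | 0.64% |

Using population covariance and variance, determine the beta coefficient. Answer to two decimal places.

0.66

r̄p = 0.6900%,  r̄m = 1.2600%
Cov = Σ(rp − r̄p)(rm − r̄m) / 5 = 0.2263
Var(rm) = Σ(rm − r̄m)² / 5 = 0.3417
β = Cov / Var = 0.2263 / 0.3417 = 0.6623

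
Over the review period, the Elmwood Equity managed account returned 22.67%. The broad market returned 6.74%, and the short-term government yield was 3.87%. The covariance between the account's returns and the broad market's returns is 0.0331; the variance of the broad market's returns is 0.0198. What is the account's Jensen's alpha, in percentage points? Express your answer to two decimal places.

14.00

β = Cov / Var = 0.0331 / 0.0198 = 1.6717
E[R] = Rf + β(Rm − Rf) = 3.87% + 1.6717 × (6.74% − 3.87%) = 8.6678%
α = Rp − E[R] = 22.67% − 8.6678% = 14.0022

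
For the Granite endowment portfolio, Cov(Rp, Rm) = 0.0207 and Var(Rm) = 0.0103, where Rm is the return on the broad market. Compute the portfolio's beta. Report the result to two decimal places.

β = Cov(Rp, Rm) / Var(Rm) = 0.0207 / 0.0103 = 2.0097

2.01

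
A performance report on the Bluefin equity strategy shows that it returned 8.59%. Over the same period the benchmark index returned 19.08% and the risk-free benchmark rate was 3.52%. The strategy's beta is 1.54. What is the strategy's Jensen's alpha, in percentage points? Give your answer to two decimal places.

-18.89

CAPM expected return = Rf + β(Rm − Rf) = 3.52% + 1.54 × (19.08% − 3.52%) = 3.52 + 1.54 × 15.56 = 27.4824%
Jensen's α = Rp − E[R] = 8.59% − 27.4824% = -18.8924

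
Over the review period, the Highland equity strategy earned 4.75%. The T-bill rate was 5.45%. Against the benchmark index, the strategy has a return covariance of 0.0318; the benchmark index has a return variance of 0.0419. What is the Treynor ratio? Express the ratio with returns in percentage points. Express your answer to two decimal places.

β = Cov / Var = 0.0318 / 0.0419 = 0.7589
Treynor = (Rp − Rf) / β = (4.75% − 5.45%) / 0.7589 = -0.70 / 0.7589 = -0.9224

-0.92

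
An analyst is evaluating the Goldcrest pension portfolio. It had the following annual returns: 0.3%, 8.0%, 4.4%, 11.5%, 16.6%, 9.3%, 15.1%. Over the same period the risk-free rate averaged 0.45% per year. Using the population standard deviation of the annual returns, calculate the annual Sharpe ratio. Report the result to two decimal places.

1.66

r̄ = (0.3 + 8 + 4.4 + 11.5 + 16.6 + 9.3 + 15.1) / 7 = 9.3143%
Population σ = √[Σ(r − r̄)² / 7] = √[198.4686 / 7] = √28.3527 = 5.3247%
Sharpe = (r̄ − rf) / σ = (9.3143 − 0.45) / 5.3247 = 8.8643 / 5.3247 = 1.6648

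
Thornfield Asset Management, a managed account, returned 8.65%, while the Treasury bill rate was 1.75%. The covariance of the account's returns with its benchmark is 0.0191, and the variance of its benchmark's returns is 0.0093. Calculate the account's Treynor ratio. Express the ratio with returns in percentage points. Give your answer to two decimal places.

β = Cov / Var = 0.0191 / 0.0093 = 2.0538
Treynor = (Rp − Rf) / β = (8.65% − 1.75%) / 2.0538 = 6.90 / 2.0538 = 3.3596

3.36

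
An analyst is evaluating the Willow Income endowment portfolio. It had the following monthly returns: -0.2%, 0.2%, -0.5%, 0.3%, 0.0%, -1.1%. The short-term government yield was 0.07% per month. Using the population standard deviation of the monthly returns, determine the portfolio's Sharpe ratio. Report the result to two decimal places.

-0.60

Mean return r̄ = -1.30 / 6 = -0.2167%
Σ(r − r̄)² = (-0.2 − (-0.2167))² + (0.2 − (-0.2167))² + (-0.5 − (-0.2167))² + … = 1.3483
σ = √[1.3483 / 6] = 0.4740%
Sharpe = (r̄ − rf) / σ = (-0.2167 − 0.07) / 0.4740 = -0.2867 / 0.4740 = -0.6049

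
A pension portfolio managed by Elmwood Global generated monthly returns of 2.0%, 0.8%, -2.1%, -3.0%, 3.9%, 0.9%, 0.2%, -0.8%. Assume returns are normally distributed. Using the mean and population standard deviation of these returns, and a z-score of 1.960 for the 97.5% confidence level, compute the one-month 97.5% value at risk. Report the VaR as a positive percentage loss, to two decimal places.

3.82

r̄ = (2 + 0.8 − 2.1 − 3 + 3.9 + 0.9 + 0.2 − 0.8) / 8 = 1.90 / 8 = 0.2375%
Population std dev = √[34.2988 / 8] = 2.0706%
VaR = −(r̄ − z·σ) = −(0.2375 − 1.960 × 2.0706) = −(-3.8209) = 3.8209%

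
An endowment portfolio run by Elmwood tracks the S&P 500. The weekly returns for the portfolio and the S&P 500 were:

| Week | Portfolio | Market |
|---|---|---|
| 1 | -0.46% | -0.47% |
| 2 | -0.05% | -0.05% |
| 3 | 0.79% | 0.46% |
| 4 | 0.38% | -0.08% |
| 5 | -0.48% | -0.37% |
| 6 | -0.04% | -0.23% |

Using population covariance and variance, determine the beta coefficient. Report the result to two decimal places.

1.40

r̄p = 0.0233%,  r̄m = -0.1233%
Cov = Σ(rp − r̄p)(rm − r̄m) / 6 = 0.1260
Var(rm) = Σ(rm − r̄m)² / 6 = 0.0900
β = Cov / Var = 0.1260 / 0.0900 = 1.4000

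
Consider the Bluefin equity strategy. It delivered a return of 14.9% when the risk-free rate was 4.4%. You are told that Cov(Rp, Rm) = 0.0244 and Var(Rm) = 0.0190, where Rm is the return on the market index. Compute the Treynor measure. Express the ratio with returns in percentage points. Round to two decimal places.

8.18

β = Cov / Var = 0.0244 / 0.0190 = 1.2842
Treynor = (Rp − Rf) / β = (14.9% − 4.4%) / 1.2842 = 10.50 / 1.2842 = 8.1763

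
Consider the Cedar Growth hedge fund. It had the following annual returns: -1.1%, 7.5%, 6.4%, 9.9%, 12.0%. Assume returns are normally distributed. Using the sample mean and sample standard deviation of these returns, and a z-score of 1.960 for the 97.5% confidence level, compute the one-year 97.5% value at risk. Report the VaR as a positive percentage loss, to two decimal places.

μ = (-1.1 + 7.5 + 6.4 + 9.9 + 12) / 5 = 34.70 / 5 = 6.9400%
Sample σ = √[Σ(r − μ)² / 4] = √[99.6120 / 4] = √24.9030 = 4.9903%
VaR = −(μ − z·σ) = −(6.9400 − 1.960 × 4.9903) = −(-2.8410) = 2.8410%

2.84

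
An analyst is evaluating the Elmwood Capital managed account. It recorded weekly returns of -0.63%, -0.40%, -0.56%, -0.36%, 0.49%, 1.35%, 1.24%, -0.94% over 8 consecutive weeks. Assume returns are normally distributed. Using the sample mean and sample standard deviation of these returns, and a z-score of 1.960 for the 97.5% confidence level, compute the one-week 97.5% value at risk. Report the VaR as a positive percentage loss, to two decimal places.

1.71

r̄ = (-0.63 − 0.4 − 0.56 − 0.36 + 0.49 + 1.35 + 1.24 − 0.94) / 8 = 0.190 / 8 = 0.0238%
Σ(r − r̄)² = 5.4794; sample σ = √(5.4794/7) = 0.8847%
VaR = −(r̄ − z·σ) = −(0.0238 − 1.960 × 0.8847) = −(-1.7102) = 1.7102%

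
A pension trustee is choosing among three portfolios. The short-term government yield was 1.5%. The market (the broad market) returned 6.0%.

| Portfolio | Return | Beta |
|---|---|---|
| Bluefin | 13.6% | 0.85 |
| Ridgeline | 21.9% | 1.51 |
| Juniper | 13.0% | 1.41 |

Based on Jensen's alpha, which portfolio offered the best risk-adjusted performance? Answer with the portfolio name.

Bluefin: α = 13.6% − [1.5% + 0.85 × (6.0% − 1.5%)] = 8.275
Ridgeline: α = 21.9% − [1.5% + 1.51 × (6.0% − 1.5%)] = 13.605
Juniper: α = 13.0% − [1.5% + 1.41 × (6.0% − 1.5%)] = 5.155
Highest: Ridgeline (13.605).

Ridgeline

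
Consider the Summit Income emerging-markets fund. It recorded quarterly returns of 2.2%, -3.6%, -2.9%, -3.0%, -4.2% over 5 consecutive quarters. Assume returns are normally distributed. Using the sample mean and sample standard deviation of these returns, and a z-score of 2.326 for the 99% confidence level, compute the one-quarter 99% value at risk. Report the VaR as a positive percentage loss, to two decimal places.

r̄ = (2.2 − 3.6 − 2.9 − 3 − 4.2) / 5 = -2.3000%
Σ(r − r̄)² = (2.2 − (-2.3000))² + (-3.6 − (-2.3000))² + … = 26.4000
σ = √[26.4000 / 4] = 2.5690%
VaR = −(r̄ − z·σ) = −(-2.3000 − 2.326 × 2.5690) = −(-8.2755) = 8.2755%

8.28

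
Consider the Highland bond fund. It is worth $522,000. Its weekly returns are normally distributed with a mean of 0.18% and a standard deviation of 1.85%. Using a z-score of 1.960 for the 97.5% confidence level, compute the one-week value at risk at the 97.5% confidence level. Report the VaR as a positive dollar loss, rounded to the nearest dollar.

Return at the 97.5% tail: μ − z·σ = 0.18% − 1.960 × 1.85% = 0.18 − 3.6260 = -3.4460%
VaR = −(-3.4460%) × $522,000 = 3.4460% × $522,000 = $17,988

$17,988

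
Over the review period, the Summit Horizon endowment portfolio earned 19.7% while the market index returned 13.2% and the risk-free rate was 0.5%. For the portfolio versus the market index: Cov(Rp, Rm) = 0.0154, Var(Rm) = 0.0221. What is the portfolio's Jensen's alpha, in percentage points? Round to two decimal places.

10.35

β = Cov / Var = 0.0154 / 0.0221 = 0.6968
E[R] = Rf + β(Rm − Rf) = 0.5% + 0.6968 × (13.2% − 0.5%) = 9.3494%
α = Rp − E[R] = 19.7% − 9.3494% = 10.3506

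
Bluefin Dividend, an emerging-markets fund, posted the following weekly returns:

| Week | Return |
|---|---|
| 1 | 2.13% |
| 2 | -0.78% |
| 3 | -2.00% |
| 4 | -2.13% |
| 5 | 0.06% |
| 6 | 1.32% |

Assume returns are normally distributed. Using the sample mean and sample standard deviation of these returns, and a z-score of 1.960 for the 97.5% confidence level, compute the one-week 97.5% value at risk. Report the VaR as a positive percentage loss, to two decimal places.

r̄ = (2.13 − 0.78 − 2 − 2.13 + 0.06 + 1.32) / 6 = -0.2333%
Σ(r − r̄)² = (2.13 − (-0.2333))² + (-0.78 − (-0.2333))² + … = 15.1015
σ = √[15.1015 / 5] = 1.7379%
VaR = −(r̄ − z·σ) = −(-0.2333 − 1.960 × 1.7379) = −(-3.6396) = 3.6396%

3.64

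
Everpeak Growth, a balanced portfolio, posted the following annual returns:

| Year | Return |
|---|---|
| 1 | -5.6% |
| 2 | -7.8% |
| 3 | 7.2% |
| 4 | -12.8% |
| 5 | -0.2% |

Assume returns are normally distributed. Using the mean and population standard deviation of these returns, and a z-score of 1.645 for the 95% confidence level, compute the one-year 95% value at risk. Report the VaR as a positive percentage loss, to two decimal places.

r̄ = (-5.6 − 7.8 + 7.2 − 12.8 − 0.2) / 5 = -3.8400%
Σ(r − r̄)² = 234.1920; population σ = √(234.1920/5) = 6.8439%
VaR = −(r̄ − z·σ) = −(-3.8400 − 1.645 × 6.8439) = −(-15.0982) = 15.0982%

15.10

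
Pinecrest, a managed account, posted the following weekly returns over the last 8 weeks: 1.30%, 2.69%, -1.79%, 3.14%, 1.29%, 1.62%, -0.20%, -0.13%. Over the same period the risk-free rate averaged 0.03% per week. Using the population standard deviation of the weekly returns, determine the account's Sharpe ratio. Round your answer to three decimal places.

μ = (1.3 + 2.69 − 1.79 + 3.14 + 1.29 + 1.62 − 0.2 − 0.13) / 8 = 0.9900%
Population σ = √[Σ(r − μ)² / 8] = √[18.4944 / 8] = √2.3118 = 1.5205%
Sharpe = (μ − rf) / σ = (0.9900 − 0.03) / 1.5205 = 0.9600 / 1.5205 = 0.6314

0.631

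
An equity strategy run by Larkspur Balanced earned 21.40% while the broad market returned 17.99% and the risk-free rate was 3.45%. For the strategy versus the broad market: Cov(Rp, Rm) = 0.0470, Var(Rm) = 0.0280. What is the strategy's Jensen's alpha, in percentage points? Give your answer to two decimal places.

β = Cov / Var = 0.0470 / 0.0280 = 1.6786
E[R] = Rf + β(Rm − Rf) = 3.45% + 1.6786 × (17.99% − 3.45%) = 27.8568%
α = Rp − E[R] = 21.40% − 27.8568% = -6.4568

-6.46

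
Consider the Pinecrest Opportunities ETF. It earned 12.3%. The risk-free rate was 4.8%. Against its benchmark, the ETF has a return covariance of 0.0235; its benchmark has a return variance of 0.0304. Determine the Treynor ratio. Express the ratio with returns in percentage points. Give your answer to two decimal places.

9.70

β = Cov / Var = 0.0235 / 0.0304 = 0.7730
Treynor = (Rp − Rf) / β = (12.3% − 4.8%) / 0.7730 = 7.50 / 0.7730 = 9.7025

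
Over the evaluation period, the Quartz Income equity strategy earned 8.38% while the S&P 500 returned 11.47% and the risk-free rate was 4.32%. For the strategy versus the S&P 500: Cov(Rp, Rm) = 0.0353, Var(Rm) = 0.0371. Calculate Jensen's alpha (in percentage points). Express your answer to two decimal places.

β = Cov / Var = 0.0353 / 0.0371 = 0.9515
E[R] = Rf + β(Rm − Rf) = 4.32% + 0.9515 × (11.47% − 4.32%) = 11.1232%
α = Rp − E[R] = 8.38% − 11.1232% = -2.7432

-2.74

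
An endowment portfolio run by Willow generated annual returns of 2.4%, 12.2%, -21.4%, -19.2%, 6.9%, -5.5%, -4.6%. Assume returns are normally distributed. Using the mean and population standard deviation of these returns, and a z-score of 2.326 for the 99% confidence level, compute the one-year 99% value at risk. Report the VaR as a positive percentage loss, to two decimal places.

μ = (2.4 + 12.2 − 21.4 − 19.2 + 6.9 − 5.5 − 4.6) / 7 = -4.1714%
Σ(r − μ)² = 958.4143; population σ = √(958.4143/7) = 11.7011%
VaR = −(μ − z·σ) = −(-4.1714 − 2.326 × 11.7011) = −(-31.3882) = 31.3882%

31.39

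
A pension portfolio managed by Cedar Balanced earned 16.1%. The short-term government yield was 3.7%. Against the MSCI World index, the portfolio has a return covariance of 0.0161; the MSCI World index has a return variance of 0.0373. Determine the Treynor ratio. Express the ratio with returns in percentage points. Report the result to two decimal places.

β = Cov / Var = 0.0161 / 0.0373 = 0.4316
Treynor = (Rp − Rf) / β = (16.1% − 3.7%) / 0.4316 = 12.40 / 0.4316 = 28.7303

28.73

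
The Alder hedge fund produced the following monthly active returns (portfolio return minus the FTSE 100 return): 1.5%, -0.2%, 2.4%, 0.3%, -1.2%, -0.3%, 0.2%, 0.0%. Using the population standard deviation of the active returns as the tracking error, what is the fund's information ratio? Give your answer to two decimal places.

0.32

Mean return r̄ = 2.70 / 8 = 0.3375%
Σ(r − r̄)² = (1.5 − 0.3375)² + (-0.2 − 0.3375)² + … = 8.7988
σ = √[8.7988 / 8] = 1.0487%
IR = r̄ / tracking error = 0.3375 / 1.0487 = 0.3218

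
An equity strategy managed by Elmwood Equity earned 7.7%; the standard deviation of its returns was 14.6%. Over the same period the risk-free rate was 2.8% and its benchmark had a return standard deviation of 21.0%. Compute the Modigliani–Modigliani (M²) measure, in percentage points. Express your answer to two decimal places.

9.85

Sharpe = (Rp − Rf) / σp = (7.7% − 2.8%) / 14.6% = 0.3356
M² = Rf + Sharpe × σm = 2.8% + 0.3356 × 21.0% = 9.8476%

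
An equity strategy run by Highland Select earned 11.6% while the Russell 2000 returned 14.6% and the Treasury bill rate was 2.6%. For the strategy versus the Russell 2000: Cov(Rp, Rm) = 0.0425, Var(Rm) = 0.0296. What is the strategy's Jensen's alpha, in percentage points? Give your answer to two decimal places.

-8.23

β = Cov / Var = 0.0425 / 0.0296 = 1.4358
E[R] = Rf + β(Rm − Rf) = 2.6% + 1.4358 × (14.6% − 2.6%) = 19.8296%
α = Rp − E[R] = 11.6% − 19.8296% = -8.2296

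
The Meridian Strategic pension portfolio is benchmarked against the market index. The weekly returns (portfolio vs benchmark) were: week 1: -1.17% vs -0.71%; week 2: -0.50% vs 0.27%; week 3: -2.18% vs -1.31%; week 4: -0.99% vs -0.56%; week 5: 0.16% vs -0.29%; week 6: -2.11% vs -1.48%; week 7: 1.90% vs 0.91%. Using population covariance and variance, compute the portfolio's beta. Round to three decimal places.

r̄p = -0.6986%,  r̄m = -0.4529%
Cov = Σ(rp − r̄p)(rm − r̄m) / 7 = 0.9567
Var(rm) = Σ(rm − r̄m)² / 7 = 0.6105
β = Cov / Var = 0.9567 / 0.6105 = 1.5671

1.567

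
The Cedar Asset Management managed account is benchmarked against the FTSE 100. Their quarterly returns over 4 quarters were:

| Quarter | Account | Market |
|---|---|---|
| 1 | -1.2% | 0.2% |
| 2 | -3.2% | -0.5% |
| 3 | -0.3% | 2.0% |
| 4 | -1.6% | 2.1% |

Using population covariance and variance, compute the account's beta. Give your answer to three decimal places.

0.665

r̄p = -1.5750%,  r̄m = 0.9500%
Cov = Σ(rp − r̄p)(rm − r̄m) / 4 = 0.8463
Var(rm) = Σ(rm − r̄m)² / 4 = 1.2725
β = Cov / Var = 0.8463 / 1.2725 = 0.6651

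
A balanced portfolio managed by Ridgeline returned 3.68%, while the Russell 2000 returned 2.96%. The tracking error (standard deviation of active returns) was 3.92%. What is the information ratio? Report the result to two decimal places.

0.18

IR = (Rp − Rb) / TE = (3.68% − 2.96%) / 3.92% = 0.72% / 3.92% = 0.1837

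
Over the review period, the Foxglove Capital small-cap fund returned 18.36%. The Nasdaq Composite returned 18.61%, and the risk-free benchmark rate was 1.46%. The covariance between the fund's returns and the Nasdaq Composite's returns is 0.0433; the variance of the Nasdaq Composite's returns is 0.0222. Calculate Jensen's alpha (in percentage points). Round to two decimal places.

β = Cov / Var = 0.0433 / 0.0222 = 1.9505
E[R] = Rf + β(Rm − Rf) = 1.46% + 1.9505 × (18.61% − 1.46%) = 34.9111%
α = Rp − E[R] = 18.36% − 34.9111% = -16.5511

-16.55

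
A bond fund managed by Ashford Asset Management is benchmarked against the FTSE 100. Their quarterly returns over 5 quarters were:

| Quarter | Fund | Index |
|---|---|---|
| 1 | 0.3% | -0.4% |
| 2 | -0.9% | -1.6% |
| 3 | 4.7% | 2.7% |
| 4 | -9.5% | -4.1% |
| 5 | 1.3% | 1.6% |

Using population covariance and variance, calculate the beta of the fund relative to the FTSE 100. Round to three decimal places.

r̄p = -0.8200%,  r̄m = -0.3600%
Cov = Σ(rp − r̄p)(rm − r̄m) / 5 = 10.7128
Var(rm) = Σ(rm − r̄m)² / 5 = 5.7464
β = Cov / Var = 10.7128 / 5.7464 = 1.8643

1.864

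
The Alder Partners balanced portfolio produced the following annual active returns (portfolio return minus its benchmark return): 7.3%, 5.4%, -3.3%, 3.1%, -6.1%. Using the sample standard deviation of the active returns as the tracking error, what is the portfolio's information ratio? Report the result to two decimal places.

r̄ = (7.3 + 5.4 − 3.3 + 3.1 − 6.1) / 5 = 6.40 / 5 = 1.2800%
Σ(r − r̄)² = (7.3 − 1.2800)² + (5.4 − 1.2800)² + … = 131.9680
sample σ = √(131.9680 / 4) = √32.9920 = 5.7439%
IR = r̄ / tracking error = 1.2800 / 5.7439 = 0.2228

0.22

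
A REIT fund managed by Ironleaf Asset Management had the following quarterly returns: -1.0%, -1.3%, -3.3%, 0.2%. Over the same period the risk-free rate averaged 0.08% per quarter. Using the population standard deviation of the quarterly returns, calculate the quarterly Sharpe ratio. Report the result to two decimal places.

r̄ = (-1 − 1.3 − 3.3 + 0.2) / 4 = -1.3500%
Population std dev = √[6.3300 / 4] = 1.2580%
Sharpe = (r̄ − rf) / σ = (-1.3500 − 0.08) / 1.2580 = -1.4300 / 1.2580 = -1.1367

-1.14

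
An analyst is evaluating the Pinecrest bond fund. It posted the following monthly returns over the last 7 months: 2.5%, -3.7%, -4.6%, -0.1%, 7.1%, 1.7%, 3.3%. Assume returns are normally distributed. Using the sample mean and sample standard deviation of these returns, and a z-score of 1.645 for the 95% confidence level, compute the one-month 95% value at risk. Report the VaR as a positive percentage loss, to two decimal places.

μ = (2.5 − 3.7 − 4.6 − 0.1 + 7.1 + 1.7 + 3.3) / 7 = 0.8857%
Sample σ = √[Σ(r − μ)² / 6] = √[99.8086 / 6] = √16.6348 = 4.0786%
VaR = −(μ − z·σ) = −(0.8857 − 1.645 × 4.0786) = −(-5.8236) = 5.8236%

5.82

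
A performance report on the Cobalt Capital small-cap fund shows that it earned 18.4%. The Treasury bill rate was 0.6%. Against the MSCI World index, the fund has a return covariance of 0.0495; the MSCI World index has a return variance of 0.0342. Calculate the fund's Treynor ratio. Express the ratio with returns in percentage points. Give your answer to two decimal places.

β = Cov / Var = 0.0495 / 0.0342 = 1.4474
Treynor = (Rp − Rf) / β = (18.4% − 0.6%) / 1.4474 = 17.80 / 1.4474 = 12.2979

12.30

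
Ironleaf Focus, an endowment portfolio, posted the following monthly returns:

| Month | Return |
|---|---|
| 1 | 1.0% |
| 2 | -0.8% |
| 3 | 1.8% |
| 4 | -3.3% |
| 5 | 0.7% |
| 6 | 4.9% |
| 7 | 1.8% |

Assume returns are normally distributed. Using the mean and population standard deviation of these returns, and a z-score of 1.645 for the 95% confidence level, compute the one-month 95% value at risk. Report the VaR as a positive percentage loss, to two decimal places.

2.97

r̄ = (1 − 0.8 + 1.8 − 3.3 + 0.7 + 4.9 + 1.8) / 7 = 6.10 / 7 = 0.8714%
Population std dev = √[38.1943 / 7] = 2.3359%
VaR = −(r̄ − z·σ) = −(0.8714 − 1.645 × 2.3359) = −(-2.9712) = 2.9712%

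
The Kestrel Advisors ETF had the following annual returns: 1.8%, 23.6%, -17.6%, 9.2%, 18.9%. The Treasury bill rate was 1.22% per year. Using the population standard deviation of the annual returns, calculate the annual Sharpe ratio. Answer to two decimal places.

0.41

Mean return r̄ = 35.90 / 5 = 7.1800%
Σ(r − r̄)² = (1.8 − 7.1800)² + (23.6 − 7.1800)² + … = 1054.0480
population σ = √(1054.0480 / 5) = √210.8096 = 14.5193%
Sharpe = (r̄ − rf) / σ = (7.1800 − 1.22) / 14.5193 = 5.9600 / 14.5193 = 0.4105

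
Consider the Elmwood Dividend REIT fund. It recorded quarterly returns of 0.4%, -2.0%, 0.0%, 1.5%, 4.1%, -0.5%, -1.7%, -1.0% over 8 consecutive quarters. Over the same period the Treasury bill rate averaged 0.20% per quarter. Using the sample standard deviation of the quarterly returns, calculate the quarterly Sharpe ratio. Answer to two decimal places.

-0.05

Mean return r̄ = 0.80 / 8 = 0.1000%
Sample σ = √[Σ(r − r̄)² / 7] = √[27.2800 / 7] = √3.8971 = 1.9741%
Sharpe = (r̄ − rf) / σ = (0.1000 − 0.2) / 1.9741 = -0.1000 / 1.9741 = -0.0507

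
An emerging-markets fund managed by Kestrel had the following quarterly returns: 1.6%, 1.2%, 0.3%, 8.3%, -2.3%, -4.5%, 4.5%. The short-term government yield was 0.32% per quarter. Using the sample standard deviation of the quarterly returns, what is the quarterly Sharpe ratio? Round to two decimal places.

r̄ = (1.6 + 1.2 + 0.3 + 8.3 − 2.3 − 4.5 + 4.5) / 7 = 1.3000%
Sample std dev = √[106.9400 / 6] = 4.2218%
Sharpe = (r̄ − rf) / σ = (1.3000 − 0.32) / 4.2218 = 0.9800 / 4.2218 = 0.2321

0.23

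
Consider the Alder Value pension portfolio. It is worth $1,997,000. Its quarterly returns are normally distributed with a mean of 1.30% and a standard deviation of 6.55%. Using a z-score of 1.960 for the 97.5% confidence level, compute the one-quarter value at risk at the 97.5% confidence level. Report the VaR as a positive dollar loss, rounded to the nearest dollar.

Return at the 97.5% tail: μ − z·σ = 1.30% − 1.960 × 6.55% = 1.3 − 12.8380 = -11.5380%
VaR = −(-11.5380%) × $1,997,000 = 11.5380% × $1,997,000 = $230,414

$230,414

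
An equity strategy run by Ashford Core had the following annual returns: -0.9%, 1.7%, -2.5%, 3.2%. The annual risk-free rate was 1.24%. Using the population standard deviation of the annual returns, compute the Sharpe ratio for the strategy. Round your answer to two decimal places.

-0.39

r̄ = (-0.9 + 1.7 − 2.5 + 3.2) / 4 = 0.3750%
Σ(r − r̄)² = 19.6275; population σ = √(19.6275/4) = 2.2151%
Sharpe = (r̄ − rf) / σ = (0.3750 − 1.24) / 2.2151 = -0.8650 / 2.2151 = -0.3905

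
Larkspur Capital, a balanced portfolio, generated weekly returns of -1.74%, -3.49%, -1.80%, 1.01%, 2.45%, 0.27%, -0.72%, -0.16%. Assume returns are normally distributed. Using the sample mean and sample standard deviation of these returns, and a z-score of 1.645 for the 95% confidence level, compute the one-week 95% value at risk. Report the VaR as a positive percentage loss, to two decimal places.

r̄ = (-1.74 − 3.49 − 1.8 + 1.01 + 2.45 + 0.27 − 0.72 − 0.16) / 8 = -0.5225%
Σ(r − r̄)² = 23.9032; sample σ = √(23.9032/7) = 1.8479%
VaR = −(r̄ − z·σ) = −(-0.5225 − 1.645 × 1.8479) = −(-3.5623) = 3.5623%

3.56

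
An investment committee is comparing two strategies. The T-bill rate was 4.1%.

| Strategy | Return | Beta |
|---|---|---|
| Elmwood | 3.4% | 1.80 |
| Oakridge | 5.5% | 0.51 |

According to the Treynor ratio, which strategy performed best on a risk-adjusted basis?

Oakridge

Elmwood: Treynor = (3.4% − 4.1%) / 1.80 = -0.389
Oakridge: Treynor = (5.5% − 4.1%) / 0.51 = 2.745
Highest: Oakridge (2.745).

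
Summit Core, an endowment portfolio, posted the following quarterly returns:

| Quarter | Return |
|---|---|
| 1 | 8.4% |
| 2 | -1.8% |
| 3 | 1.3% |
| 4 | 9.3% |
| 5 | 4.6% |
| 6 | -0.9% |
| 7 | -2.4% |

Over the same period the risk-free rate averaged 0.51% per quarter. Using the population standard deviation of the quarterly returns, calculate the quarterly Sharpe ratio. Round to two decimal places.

r̄ = (8.4 − 1.8 + 1.3 + 9.3 + 4.6 − 0.9 − 2.4) / 7 = 2.6429%
Σ(r − r̄)² = 140.8171; population σ = √(140.8171/7) = 4.4852%
Sharpe = (r̄ − rf) / σ = (2.6429 − 0.51) / 4.4852 = 2.1329 / 4.4852 = 0.4755

0.48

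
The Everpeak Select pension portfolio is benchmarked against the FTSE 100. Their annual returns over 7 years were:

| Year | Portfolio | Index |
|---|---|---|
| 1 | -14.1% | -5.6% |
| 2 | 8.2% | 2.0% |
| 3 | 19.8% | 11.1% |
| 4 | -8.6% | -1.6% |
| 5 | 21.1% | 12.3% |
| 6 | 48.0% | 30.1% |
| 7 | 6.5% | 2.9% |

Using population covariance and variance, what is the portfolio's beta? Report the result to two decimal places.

r̄p = 11.5571%,  r̄m = 7.3143%
Cov = Σ(rp − r̄p)(rm − r̄m) / 7 = 208.6220
Var(rm) = Σ(rm − r̄m)² / 7 = 121.7641
β = Cov / Var = 208.6220 / 121.7641 = 1.7133

1.71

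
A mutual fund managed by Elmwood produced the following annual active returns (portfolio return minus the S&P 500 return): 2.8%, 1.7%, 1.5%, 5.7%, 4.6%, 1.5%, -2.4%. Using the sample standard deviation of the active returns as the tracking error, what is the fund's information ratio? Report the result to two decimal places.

0.84

r̄ = (2.8 + 1.7 + 1.5 + 5.7 + 4.6 + 1.5 − 2.4) / 7 = 2.2000%
Σ(r − r̄)² = 40.7600; sample σ = √(40.7600/6) = 2.6064%
IR = r̄ / tracking error = 2.2000 / 2.6064 = 0.8441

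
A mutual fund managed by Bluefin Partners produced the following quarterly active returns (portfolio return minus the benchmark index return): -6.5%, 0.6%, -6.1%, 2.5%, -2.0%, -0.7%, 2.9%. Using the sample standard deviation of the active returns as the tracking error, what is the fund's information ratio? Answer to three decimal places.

Mean return r̄ = -9.30 / 7 = -1.3286%
Σ(r − r̄)² = 86.6143; sample σ = √(86.6143/6) = 3.7994%
IR = r̄ / tracking error = -1.3286 / 3.7994 = -0.3497

-0.350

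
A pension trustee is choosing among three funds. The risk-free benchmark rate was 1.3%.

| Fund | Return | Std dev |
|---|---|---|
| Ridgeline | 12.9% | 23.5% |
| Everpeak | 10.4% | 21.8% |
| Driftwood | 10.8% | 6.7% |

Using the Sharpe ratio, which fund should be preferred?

Driftwood

Ridgeline: Sharpe ratio = (12.9% − 1.3%) / 23.5% = 0.494
Everpeak: Sharpe ratio = (10.4% − 1.3%) / 21.8% = 0.417
Driftwood: Sharpe ratio = (10.8% − 1.3%) / 6.7% = 1.418
Highest: Driftwood (1.418).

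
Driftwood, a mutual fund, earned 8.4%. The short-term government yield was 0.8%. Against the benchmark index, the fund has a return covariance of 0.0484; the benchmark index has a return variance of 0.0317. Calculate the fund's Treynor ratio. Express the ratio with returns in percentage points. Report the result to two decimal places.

4.98

β = Cov / Var = 0.0484 / 0.0317 = 1.5268
Treynor = (Rp − Rf) / β = (8.4% − 0.8%) / 1.5268 = 7.60 / 1.5268 = 4.9777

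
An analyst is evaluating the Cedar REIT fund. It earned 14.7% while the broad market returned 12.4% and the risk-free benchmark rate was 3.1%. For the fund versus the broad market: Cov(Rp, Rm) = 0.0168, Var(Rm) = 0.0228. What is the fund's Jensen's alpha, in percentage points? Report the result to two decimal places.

4.75

β = Cov / Var = 0.0168 / 0.0228 = 0.7368
E[R] = Rf + β(Rm − Rf) = 3.1% + 0.7368 × (12.4% − 3.1%) = 9.9522%
α = Rp − E[R] = 14.7% − 9.9522% = 4.7478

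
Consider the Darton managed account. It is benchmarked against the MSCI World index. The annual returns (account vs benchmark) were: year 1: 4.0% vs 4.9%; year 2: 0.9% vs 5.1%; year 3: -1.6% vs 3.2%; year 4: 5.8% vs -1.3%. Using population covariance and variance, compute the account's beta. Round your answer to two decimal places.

r̄p = 2.2750%,  r̄m = 2.9750%
Cov = Σ(rp − r̄p)(rm − r̄m) / 4 = -3.8856
Var(rm) = Σ(rm − r̄m)² / 4 = 6.6369
β = Cov / Var = -3.8856 / 6.6369 = -0.5855

-0.59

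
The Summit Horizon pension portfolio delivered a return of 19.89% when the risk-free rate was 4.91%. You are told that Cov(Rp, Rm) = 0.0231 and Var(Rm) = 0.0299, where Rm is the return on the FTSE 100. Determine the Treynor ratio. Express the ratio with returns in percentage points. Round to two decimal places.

19.39

β = Cov / Var = 0.0231 / 0.0299 = 0.7726
Treynor = (Rp − Rf) / β = (19.89% − 4.91%) / 0.7726 = 14.98 / 0.7726 = 19.3891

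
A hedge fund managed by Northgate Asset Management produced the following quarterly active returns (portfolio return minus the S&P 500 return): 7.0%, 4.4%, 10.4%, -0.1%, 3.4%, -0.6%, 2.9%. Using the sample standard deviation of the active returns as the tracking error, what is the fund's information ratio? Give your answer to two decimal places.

1.01

r̄ = (7 + 4.4 + 10.4 − 0.1 + 3.4 − 0.6 + 2.9) / 7 = 3.9143%
Sample σ = √[Σ(r − r̄)² / 6] = √[89.6086 / 6] = √14.9348 = 3.8646%
IR = r̄ / tracking error = 3.9143 / 3.8646 = 1.0129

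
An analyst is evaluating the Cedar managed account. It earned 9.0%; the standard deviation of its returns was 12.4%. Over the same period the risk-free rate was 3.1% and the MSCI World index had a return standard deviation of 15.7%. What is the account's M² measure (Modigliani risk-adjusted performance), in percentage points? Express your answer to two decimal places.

Sharpe = (Rp − Rf) / σp = (9.0% − 3.1%) / 12.4% = 0.4758
M² = Rf + Sharpe × σm = 3.1% + 0.4758 × 15.7% = 10.5701%

10.57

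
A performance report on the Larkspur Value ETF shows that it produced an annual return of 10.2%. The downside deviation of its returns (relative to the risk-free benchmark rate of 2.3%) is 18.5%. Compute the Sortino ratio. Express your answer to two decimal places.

0.43

Sortino = (Rp − Rf) / σd = (10.2% − 2.3%) / 18.5% = 7.90% / 18.5% = 0.4270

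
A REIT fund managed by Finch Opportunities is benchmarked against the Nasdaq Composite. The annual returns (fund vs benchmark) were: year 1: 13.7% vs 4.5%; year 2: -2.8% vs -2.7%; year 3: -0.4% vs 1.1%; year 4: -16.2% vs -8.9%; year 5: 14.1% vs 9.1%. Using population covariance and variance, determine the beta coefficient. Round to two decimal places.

r̄p = 1.6800%,  r̄m = 0.6200%
Cov = Σ(rp − r̄p)(rm − r̄m) / 5 = 67.2104
Var(rm) = Σ(rm − r̄m)² / 5 = 37.7696
β = Cov / Var = 67.2104 / 37.7696 = 1.7795

1.78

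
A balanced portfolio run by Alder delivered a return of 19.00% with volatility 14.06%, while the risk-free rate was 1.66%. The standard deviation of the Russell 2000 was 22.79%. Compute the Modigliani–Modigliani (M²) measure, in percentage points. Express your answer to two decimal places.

Sharpe = (Rp − Rf) / σp = (19.00% − 1.66%) / 14.06% = 1.2333
M² = Rf + Sharpe × σm = 1.66% + 1.2333 × 22.79% = 29.7669%

29.77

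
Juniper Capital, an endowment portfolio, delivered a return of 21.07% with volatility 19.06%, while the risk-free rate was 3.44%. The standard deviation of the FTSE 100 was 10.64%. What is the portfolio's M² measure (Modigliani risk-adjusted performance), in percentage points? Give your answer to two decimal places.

13.28

Sharpe = (Rp − Rf) / σp = (21.07% − 3.44%) / 19.06% = 0.9250
M² = Rf + Sharpe × σm = 3.44% + 0.9250 × 10.64% = 13.2820%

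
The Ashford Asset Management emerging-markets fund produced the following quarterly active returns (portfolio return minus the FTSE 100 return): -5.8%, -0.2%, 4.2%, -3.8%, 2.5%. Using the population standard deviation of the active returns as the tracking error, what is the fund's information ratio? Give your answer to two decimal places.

-0.17

r̄ = (-5.8 − 0.2 + 4.2 − 3.8 + 2.5) / 5 = -0.6200%
Population std dev = √[70.0880 / 5] = 3.7440%
IR = r̄ / tracking error = -0.6200 / 3.7440 = -0.1656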